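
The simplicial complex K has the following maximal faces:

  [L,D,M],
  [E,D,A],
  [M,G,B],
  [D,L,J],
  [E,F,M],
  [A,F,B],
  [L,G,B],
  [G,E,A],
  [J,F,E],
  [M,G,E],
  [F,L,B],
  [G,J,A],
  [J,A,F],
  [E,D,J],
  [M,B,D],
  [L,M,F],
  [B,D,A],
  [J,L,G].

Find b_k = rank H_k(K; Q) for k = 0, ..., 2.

K has 9 vertices, 27 edges, 18 triangles.
rank ∂_0 = 0, rank ∂_1 = 8 ⇒ b_0 = 9 − 0 − 8 = 1; all invariant factors of ∂_1 are 1 so no torsion. So H_0 = Z.
rank ∂_1 = 8, rank ∂_2 = 18 ⇒ b_1 = 27 − 8 − 18 = 1; ∂_2 has invariant factor(s) [2] giving torsion. So H_1 = Z ⊕ Z/2Z.
rank ∂_2 = 18, rank ∂_3 = 0 ⇒ b_2 = 18 − 18 − 0 = 0. So H_2 = 0.

b_0 = 1, b_1 = 1, b_2 = 0.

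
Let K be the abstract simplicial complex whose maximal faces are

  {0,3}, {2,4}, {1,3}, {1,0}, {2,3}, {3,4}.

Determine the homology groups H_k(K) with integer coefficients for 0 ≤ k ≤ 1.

Fix the vertex order 0 < 1 < 2 < 3 < 4 and write every simplex with vertices in increasing order. Then dim K = 1 and the simplices of K are:

  0-simplices (5): [0], [1], [2], [3], [4]
  1-simplices (6): [0,1], [0,3], [1,3], [2,3], [2,4], [3,4]

so the chain groups are C_0 ≅ Z^5, C_1 ≅ Z^6.

Boundary ∂_1: C_1 → C_0 sends each edge [p,q] (with p < q) to q − p.
The resulting 5×6 matrix has rank 4, and its Smith normal form has invariant factors (1,1,1,1).

Reading off H_k = ker ∂_k / im ∂_{k+1}:

  H_0: rank C_0 − rank ∂_1 = 5 − 4 = 1, and the invariant factors of ∂_1 are all 1, so H_0 ≅ Z.
  H_1: rank ker ∂_1 − rank ∂_2 = (6 − 4) − 0 = 2, and there is no ∂_2, so H_1 ≅ Z^2.

H_0 = Z,  H_1 = Z^2.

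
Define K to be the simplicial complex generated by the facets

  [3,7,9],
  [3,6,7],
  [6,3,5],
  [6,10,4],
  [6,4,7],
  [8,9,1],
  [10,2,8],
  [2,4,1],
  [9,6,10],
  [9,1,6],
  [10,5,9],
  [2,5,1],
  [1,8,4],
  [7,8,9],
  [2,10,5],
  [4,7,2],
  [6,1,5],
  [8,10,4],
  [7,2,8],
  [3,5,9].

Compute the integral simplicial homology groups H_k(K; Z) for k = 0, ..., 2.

H_0 ≅ Z,  H_1 ≅ Z ⊕ Z/2,  H_2 = 0.

K has 10 vertices, 30 edges, 20 triangles.
rank ∂_0 = 0, rank ∂_1 = 9 ⇒ b_0 = 10 − 0 − 9 = 1; all invariant factors of ∂_1 are 1 so no torsion. So H_0 ≅ Z.
rank ∂_1 = 9, rank ∂_2 = 20 ⇒ b_1 = 30 − 9 − 20 = 1; ∂_2 has invariant factor(s) [2] giving torsion. So H_1 ≅ Z ⊕ Z/2.
rank ∂_2 = 20, rank ∂_3 = 0 ⇒ b_2 = 20 − 20 − 0 = 0. So H_2 ≅ 0.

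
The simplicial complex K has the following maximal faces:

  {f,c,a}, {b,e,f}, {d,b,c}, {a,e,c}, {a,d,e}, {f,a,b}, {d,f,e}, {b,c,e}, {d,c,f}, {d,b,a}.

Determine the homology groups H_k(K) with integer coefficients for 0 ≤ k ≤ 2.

H_0 = Z,  H_1 = Z/2Z,  H_2 = 0.

Take the total order a < b < c < d < e < f on the vertex set. Then K (dimension 2) consists of the simplices:

  0-simplices (6): a, b, c, d, e, f
  1-simplices (15): ab, ac, ad, ae, af, bc, bd, be, bf, cd, ce, cf, de, df, ef
  2-simplices (10): abd, abf, ace, acf, ade, bcd, bce, bef, cdf, def

giving chain groups C_0 ≅ Z^6, C_1 ≅ Z^15, C_2 ≅ Z^10.

Boundary ∂_1: C_1 → C_0 sends each edge [p,q] (with p < q) to q − p. For instance
  ∂ad = d − a.
The 6×15 boundary matrix has rank 5 and Smith normal form diag(1,1,1,1,1).

∂_2: C_2 → C_1 acts by ∂[p,q,r] = [q,r] − [p,r] + [p,q]. For instance
  ∂cdf = df − cf + cd,
  ∂ade = de − ae + ad.
As a 15×10 matrix over Z this has rank 10, with invariant factors (1,1,1,1,1,1,1,1,1,2).

From H_k ≅ ker(∂_k) / im(∂_{k+1}) we obtain:

  H_0: rank C_0 − rank ∂_1 = 6 − 5 = 1, and the invariant factors of ∂_1 are all 1, so H_0 = Z.
  H_1: rank ker ∂_1 − rank ∂_2 = (15 − 5) − 10 = 0, and ∂_2 has invariant factor 2 > 1, so H_1 = Z/2Z.
  H_2: rank ker ∂_2 − rank ∂_3 = (10 − 10) − 0 = 0, and there is no ∂_3, so H_2 = 0.

As a check, the Euler characteristic is 6 − 15 + 10 = 1, which agrees with 1 − 0 + 0 = 1.
(K is a triangulation of the real projective plane RP^2.)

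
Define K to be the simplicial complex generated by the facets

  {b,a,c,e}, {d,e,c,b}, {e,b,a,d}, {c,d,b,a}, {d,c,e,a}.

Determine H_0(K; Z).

K has 5 vertices, 10 edges, 10 triangles, 5 3-simplices.
rank ∂_0 = 0, rank ∂_1 = 4 ⇒ b_0 = 5 − 0 − 4 = 1; all invariant factors of ∂_1 are 1 so no torsion. So H_0 = Z.

H_0 ≅ Z.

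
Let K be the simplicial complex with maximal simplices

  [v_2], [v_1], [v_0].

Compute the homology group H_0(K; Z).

H_0 ≅ Z^3.

Take the total order v_0 < v_1 < v_2 on the vertex set. Then K (dimension 0) consists of the simplices:

  0-simplices (3): [v_0], [v_1], [v_2]

Hence C_0 ≅ Z^3.

From H_k ≅ ker(∂_k) / im(∂_{k+1}) we obtain:

  H_0: rank C_0 − rank ∂_1 = 3 − 0 = 3, and there is no ∂_1, so H_0 = Z^3.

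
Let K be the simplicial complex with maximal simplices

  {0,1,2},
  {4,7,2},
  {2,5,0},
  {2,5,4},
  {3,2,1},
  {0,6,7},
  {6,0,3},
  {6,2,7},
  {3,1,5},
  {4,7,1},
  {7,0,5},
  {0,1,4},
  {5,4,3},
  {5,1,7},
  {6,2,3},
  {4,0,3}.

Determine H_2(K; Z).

H_2 ≅ Z.

K has 8 vertices, 24 edges, 16 triangles.
rank ∂_2 = 15, rank ∂_3 = 0 ⇒ b_2 = 16 − 15 − 0 = 1. So H_2 ≅ Z.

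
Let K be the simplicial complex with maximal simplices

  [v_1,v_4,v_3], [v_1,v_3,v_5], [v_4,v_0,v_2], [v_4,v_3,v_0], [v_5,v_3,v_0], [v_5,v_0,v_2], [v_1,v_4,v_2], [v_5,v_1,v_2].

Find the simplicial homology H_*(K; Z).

H_0 = Z,  H_1 = 0,  H_2 = Z.

Fix the vertex order v_0 < v_1 < v_2 < v_3 < v_4 < v_5 and write every simplex with vertices in increasing order. Then dim K = 2 and the simplices of K are:

  0-simplices (6): [v_0], [v_1], [v_2], [v_3], [v_4], [v_5]
  1-simplices (12): [v_0,v_2], [v_0,v_3], [v_0,v_4], [v_0,v_5], [v_1,v_2], [v_1,v_3], [v_1,v_4], [v_1,v_5], [v_2,v_4], [v_2,v_5], [v_3,v_4], [v_3,v_5]
  2-simplices (8): [v_0,v_2,v_4], [v_0,v_2,v_5], [v_0,v_3,v_4], [v_0,v_3,v_5], [v_1,v_2,v_4], [v_1,v_2,v_5], [v_1,v_3,v_4], [v_1,v_3,v_5]

so the chain groups are C_0 ≅ Z^6, C_1 ≅ Z^12, C_2 ≅ Z^8.

∂_1: C_1 → C_0 sends each edge [p,q] (with p < q) to q − p. For instance
  ∂[v_0,v_2] = [v_2] − [v_0].
As a 6×12 matrix over Z this has rank 5, with invariant factors (1,1,1,1,1).

Boundary ∂_2: C_2 → C_1 maps a triangle to the signed sum of its edges. For instance
  ∂[v_0,v_2,v_5] = [v_2,v_5] − [v_0,v_5] + [v_0,v_2],
  ∂[v_0,v_2,v_4] = [v_2,v_4] − [v_0,v_4] + [v_0,v_2].
The resulting 12×8 matrix has rank 7, and its Smith normal form has invariant factors (1,1,1,1,1,1,1).

From H_k ≅ ker(∂_k) / im(∂_{k+1}) we obtain:

  H_0: rank C_0 − rank ∂_1 = 6 − 5 = 1, and the invariant factors of ∂_1 are all 1, so H_0 = Z.
  H_1: rank ker ∂_1 − rank ∂_2 = (12 − 5) − 7 = 0, and the invariant factors of ∂_2 are all 1, so H_1 = 0.
  H_2: rank ker ∂_2 − rank ∂_3 = (8 − 7) − 0 = 1, and there is no ∂_3, so H_2 = Z.

As a check, the Euler characteristic is 6 − 12 + 8 = 2, which agrees with 1 − 0 + 1 = 2.
(K is a triangulation of the 2-sphere S^2.)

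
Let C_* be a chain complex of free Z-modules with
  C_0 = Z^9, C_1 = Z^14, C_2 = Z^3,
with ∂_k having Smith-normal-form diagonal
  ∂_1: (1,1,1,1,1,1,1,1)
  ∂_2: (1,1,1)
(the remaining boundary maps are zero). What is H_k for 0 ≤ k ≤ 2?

H_0 ≅ Z,  H_1 ≅ Z^3,  H_2 = 0.

H_0: b_0 = 9 − 0 − 8 = 1; torsion from ∂_1 factors > 1: none. So H_0 ≅ Z.
H_1: b_1 = 14 − 8 − 3 = 3; torsion from ∂_2 factors > 1: none. So H_1 ≅ Z^3.
H_2: b_2 = 3 − 3 − 0 = 0; torsion from ∂_3 factors > 1: none. So H_2 ≅ 0.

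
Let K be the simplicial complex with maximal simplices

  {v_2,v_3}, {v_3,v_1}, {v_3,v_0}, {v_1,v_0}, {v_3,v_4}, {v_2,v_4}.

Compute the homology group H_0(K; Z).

H_0 = Z.

Fix the vertex order v_0 < v_1 < v_2 < v_3 < v_4 and write every simplex with vertices in increasing order. Then dim K = 1 and the simplices of K are:

  0-simplices (5): [v_0], [v_1], [v_2], [v_3], [v_4]
  1-simplices (6): [v_0,v_1], [v_0,v_3], [v_1,v_3], [v_2,v_3], [v_2,v_4], [v_3,v_4]

giving chain groups C_0 ≅ Z^5, C_1 ≅ Z^6.

∂_1: C_1 → C_0 maps an edge to its endpoints' difference, ∂[p,q] = q − p.
The 5×6 boundary matrix has rank 4 and Smith normal form diag(1,1,1,1).

Reading off H_k = ker ∂_k / im ∂_{k+1}:

  H_0: rank C_0 − rank ∂_1 = 5 − 4 = 1, and the invariant factors of ∂_1 are all 1, so H_0 = Z.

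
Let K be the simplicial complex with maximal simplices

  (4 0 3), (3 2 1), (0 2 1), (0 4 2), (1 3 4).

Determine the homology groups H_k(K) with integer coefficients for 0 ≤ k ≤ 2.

H_0 = Z,  H_1 = Z,  H_2 = 0.

Fix the vertex order 0 < 1 < 2 < 3 < 4 and write every simplex with vertices in increasing order. Then dim K = 2 and the simplices of K are:

  0-simplices (5): [0], [1], [2], [3], [4]
  1-simplices (10): [0,1], [0,2], [0,3], [0,4], [1,2], [1,3], [1,4], [2,3], [2,4], [3,4]
  2-simplices (5): [0,1,2], [0,2,4], [0,3,4], [1,2,3], [1,3,4]

Hence C_0 ≅ Z^5, C_1 ≅ Z^10, C_2 ≅ Z^5.

The boundary map ∂_1: C_1 → C_0 maps an edge to its endpoints' difference, ∂[p,q] = q − p.
The 5×10 boundary matrix has rank 4 and Smith normal form diag(1,1,1,1).

Boundary ∂_2: C_2 → C_1 acts by ∂[p,q,r] = [q,r] − [p,r] + [p,q]. For instance
  ∂[0,3,4] = [3,4] − [0,4] + [0,3],
  ∂[0,2,4] = [2,4] − [0,4] + [0,2].
The resulting 10×5 matrix has rank 5, and its Smith normal form has invariant factors (1,1,1,1,1).

Computing H_k = (kernel of ∂_k) / (image of ∂_{k+1}):

  H_0: rank C_0 − rank ∂_1 = 5 − 4 = 1, and the invariant factors of ∂_1 are all 1, so H_0 = Z.
  H_1: rank ker ∂_1 − rank ∂_2 = (10 − 4) − 5 = 1, and the invariant factors of ∂_2 are all 1, so H_1 = Z.
  H_2: rank ker ∂_2 − rank ∂_3 = (5 − 5) − 0 = 0, and there is no ∂_3, so H_2 = 0.

(K is a triangulation of the Möbius band.)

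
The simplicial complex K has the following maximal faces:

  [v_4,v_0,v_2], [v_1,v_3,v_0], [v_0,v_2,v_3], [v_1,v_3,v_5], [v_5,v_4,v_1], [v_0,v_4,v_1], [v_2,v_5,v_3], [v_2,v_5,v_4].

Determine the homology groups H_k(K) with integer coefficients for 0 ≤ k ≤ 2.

Fix the vertex order v_0 < v_1 < v_2 < v_3 < v_4 < v_5 and write every simplex with vertices in increasing order. Then dim K = 2 and the simplices of K are:

  0-simplices (6): [v_0], [v_1], [v_2], [v_3], [v_4], [v_5]
  1-simplices (12): [v_0,v_1], [v_0,v_2], [v_0,v_3], [v_0,v_4], [v_1,v_3], [v_1,v_4], [v_1,v_5], [v_2,v_3], [v_2,v_4], [v_2,v_5], [v_3,v_5], [v_4,v_5]
  2-simplices (8): [v_0,v_1,v_3], [v_0,v_1,v_4], [v_0,v_2,v_3], [v_0,v_2,v_4], [v_1,v_3,v_5], [v_1,v_4,v_5], [v_2,v_3,v_5], [v_2,v_4,v_5]

Hence C_0 ≅ Z^6, C_1 ≅ Z^12, C_2 ≅ Z^8.

∂_1: C_1 → C_0 is given by ∂[p,q] = [q] − [p].
This gives a 6×12 integer matrix of rank 5; reducing to Smith normal form yields diagonal entries (1,1,1,1,1).

The boundary map ∂_2: C_2 → C_1 sends each 2-simplex [p,q,r] to [q,r] − [p,r] + [p,q]. For instance
  ∂[v_2,v_3,v_5] = [v_3,v_5] − [v_2,v_5] + [v_2,v_3],
  ∂[v_1,v_3,v_5] = [v_3,v_5] − [v_1,v_5] + [v_1,v_3].
The 12×8 boundary matrix has rank 7 and Smith normal form diag(1,1,1,1,1,1,1).

From H_k ≅ ker(∂_k) / im(∂_{k+1}) we obtain:

  H_0: rank C_0 − rank ∂_1 = 6 − 5 = 1, and the invariant factors of ∂_1 are all 1, so H_0 ≅ Z.
  H_1: rank ker ∂_1 − rank ∂_2 = (12 − 5) − 7 = 0, and the invariant factors of ∂_2 are all 1, so H_1 ≅ 0.
  H_2: rank ker ∂_2 − rank ∂_3 = (8 − 7) − 0 = 1, and there is no ∂_3, so H_2 ≅ Z.

As a check, the Euler characteristic is 6 − 12 + 8 = 2, which agrees with 1 − 0 + 1 = 2.
(K is a triangulation of the 2-sphere S^2.)

H_0 ≅ Z,  H_1 = 0,  H_2 ≅ Z.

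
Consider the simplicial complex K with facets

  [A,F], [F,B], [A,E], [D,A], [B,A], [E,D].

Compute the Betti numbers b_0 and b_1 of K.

b_0 = 1, b_1 = 2.

Order the vertices as A < B < D < E < F. Listing each simplex with vertices in this order, K has dimension 1 with simplices:

  0-simplices (5): A, B, D, E, F
  1-simplices (6): AB, AD, AE, AF, BF, DE

giving chain groups C_0 ≅ Z^5, C_1 ≅ Z^6.

The boundary map ∂_1: C_1 → C_0 maps an edge to its endpoints' difference, ∂[p,q] = q − p. For instance
  ∂AE = E − A.
The 5×6 boundary matrix has rank 4 and Smith normal form diag(1,1,1,1).

Computing H_k = (kernel of ∂_k) / (image of ∂_{k+1}):

  H_0: rank C_0 − rank ∂_1 = 5 − 4 = 1, and the invariant factors of ∂_1 are all 1, so H_0 = Z.
  H_1: rank ker ∂_1 − rank ∂_2 = (6 − 4) − 0 = 2, and there is no ∂_2, so H_1 = Z^2.

Hence the Betti numbers are b_0 = 1, b_1 = 2.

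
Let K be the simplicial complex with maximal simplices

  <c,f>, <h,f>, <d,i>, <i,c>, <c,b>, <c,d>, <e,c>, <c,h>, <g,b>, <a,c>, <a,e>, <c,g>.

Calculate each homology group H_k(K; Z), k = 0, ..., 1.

Fix the vertex order a < b < c < d < e < f < g < h < i and write every simplex with vertices in increasing order. Then dim K = 1 and the simplices of K are:

  0-simplices (9): a, b, c, d, e, f, g, h, i
  1-simplices (12): ac, ae, bc, bg, cd, ce, cf, cg, ch, ci, di, fh

giving chain groups C_0 ≅ Z^9, C_1 ≅ Z^12.

∂_1: C_1 → C_0 sends each edge [p,q] (with p < q) to q − p. For instance
  ∂fh = h − f.
This gives a 9×12 integer matrix of rank 8; reducing to Smith normal form yields diagonal entries (1,1,1,1,1,1,1,1).

From H_k ≅ ker(∂_k) / im(∂_{k+1}) we obtain:

  H_0: rank C_0 − rank ∂_1 = 9 − 8 = 1, and the invariant factors of ∂_1 are all 1, so H_0 ≅ Z.
  H_1: rank ker ∂_1 − rank ∂_2 = (12 − 8) − 0 = 4, and there is no ∂_2, so H_1 ≅ Z^4.

(K is a triangulation of a wedge of 4 circles.)

H_0 = Z,  H_1 = Z^4.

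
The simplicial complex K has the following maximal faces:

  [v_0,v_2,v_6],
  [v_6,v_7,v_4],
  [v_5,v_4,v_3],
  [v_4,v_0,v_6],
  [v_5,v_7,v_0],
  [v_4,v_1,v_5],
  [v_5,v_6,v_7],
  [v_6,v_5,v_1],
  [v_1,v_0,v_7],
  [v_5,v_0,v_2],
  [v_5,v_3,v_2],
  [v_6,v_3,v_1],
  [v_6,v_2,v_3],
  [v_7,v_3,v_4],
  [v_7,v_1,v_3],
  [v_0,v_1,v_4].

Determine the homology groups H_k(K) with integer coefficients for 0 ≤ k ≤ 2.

Fix the vertex order v_0 < v_1 < v_2 < v_3 < v_4 < v_5 < v_6 < v_7 and write every simplex with vertices in increasing order. Then dim K = 2 and the simplices of K are:

  0-simplices (8): [v_0], [v_1], [v_2], [v_3], [v_4], [v_5], [v_6], [v_7]
  1-simplices (24): (24 of them)
  2-simplices (16): (16 of them)

giving chain groups C_0 ≅ Z^8, C_1 ≅ Z^24, C_2 ≅ Z^16.

Boundary ∂_1: C_1 → C_0 is given by ∂[p,q] = [q] − [p].
This gives a 8×24 integer matrix of rank 7; reducing to Smith normal form yields diagonal entries (1,1,1,1,1,1,1).

∂_2: C_2 → C_1 maps a triangle to the signed sum of its edges. For instance
  ∂[v_2,v_3,v_6] = [v_3,v_6] − [v_2,v_6] + [v_2,v_3],
  ∂[v_0,v_2,v_6] = [v_2,v_6] − [v_0,v_6] + [v_0,v_2].
The 24×16 boundary matrix has rank 15 and Smith normal form diag(1,1,1,1,1,1,1,1,1,1,1,1,1,1,1).

Computing H_k = (kernel of ∂_k) / (image of ∂_{k+1}):

  H_0: rank C_0 − rank ∂_1 = 8 − 7 = 1, and the invariant factors of ∂_1 are all 1, so H_0 = Z.
  H_1: rank ker ∂_1 − rank ∂_2 = (24 − 7) − 15 = 2, and the invariant factors of ∂_2 are all 1, so H_1 = Z^2.
  H_2: rank ker ∂_2 − rank ∂_3 = (16 − 15) − 0 = 1, and there is no ∂_3, so H_2 = Z.

(K is a triangulation of the torus T^2.)

H_0 = Z,  H_1 = Z^2,  H_2 = Z.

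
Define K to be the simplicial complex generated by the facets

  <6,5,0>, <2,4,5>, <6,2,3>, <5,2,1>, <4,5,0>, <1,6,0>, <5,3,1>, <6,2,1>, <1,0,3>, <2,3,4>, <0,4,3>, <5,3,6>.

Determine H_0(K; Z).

H_0 ≅ Z.

Take the total order 0 < 1 < 2 < 3 < 4 < 5 < 6 on the vertex set. Then K (dimension 2) consists of the simplices:

  0-simplices (7): [0], [1], [2], [3], [4], [5], [6]
  1-simplices (18): [0,1], [0,3], [0,4], [0,5], [0,6], [1,2], [1,3], [1,5], [1,6], [2,3], [2,4], [2,5], [2,6], [3,4], [3,5], [3,6], [4,5], [5,6]
  2-simplices (12): [0,1,3], [0,1,6], [0,3,4], [0,4,5], [0,5,6], [1,2,5], [1,2,6], [1,3,5], [2,3,4], [2,3,6], [2,4,5], [3,5,6]

Hence C_0 ≅ Z^7, C_1 ≅ Z^18, C_2 ≅ Z^12.

∂_1: C_1 → C_0 sends each edge [p,q] (with p < q) to q − p.
The 7×18 boundary matrix has rank 6 and Smith normal form diag(1,1,1,1,1,1).

Boundary ∂_2: C_2 → C_1 sends each 2-simplex [p,q,r] to [q,r] − [p,r] + [p,q]. For instance
  ∂[0,1,6] = [1,6] − [0,6] + [0,1],
  ∂[3,5,6] = [5,6] − [3,6] + [3,5].
The 18×12 boundary matrix has rank 12 and Smith normal form diag(1,1,1,1,1,1,1,1,1,1,1,2).

Now H_k = ker ∂_k / im ∂_{k+1}, so:

  H_0: rank C_0 − rank ∂_1 = 7 − 6 = 1, and the invariant factors of ∂_1 are all 1, so H_0 ≅ Z.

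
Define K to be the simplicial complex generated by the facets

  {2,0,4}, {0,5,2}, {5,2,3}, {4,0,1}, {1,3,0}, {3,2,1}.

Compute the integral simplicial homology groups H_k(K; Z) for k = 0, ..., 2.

Fix the vertex order 0 < 1 < 2 < 3 < 4 < 5 and write every simplex with vertices in increasing order. Then dim K = 2 and the simplices of K are:

  0-simplices (6): [0], [1], [2], [3], [4], [5]
  1-simplices (12): [0,1], [0,2], [0,3], [0,4], [0,5], [1,2], [1,3], [1,4], [2,3], [2,4], [2,5], [3,5]
  2-simplices (6): [0,1,3], [0,1,4], [0,2,4], [0,2,5], [1,2,3], [2,3,5]

so the chain groups are C_0 ≅ Z^6, C_1 ≅ Z^12, C_2 ≅ Z^6.

Boundary ∂_1: C_1 → C_0 maps an edge to its endpoints' difference, ∂[p,q] = q − p.
The resulting 6×12 matrix has rank 5, and its Smith normal form has invariant factors (1,1,1,1,1).

The boundary map ∂_2: C_2 → C_1 maps a triangle to the signed sum of its edges. For instance
  ∂[1,2,3] = [2,3] − [1,3] + [1,2],
  ∂[0,1,3] = [1,3] − [0,3] + [0,1].
As a 12×6 matrix over Z this has rank 6, with invariant factors (1,1,1,1,1,1).

Reading off H_k = ker ∂_k / im ∂_{k+1}:

  H_0: rank C_0 − rank ∂_1 = 6 − 5 = 1, and the invariant factors of ∂_1 are all 1, so H_0 = Z.
  H_1: rank ker ∂_1 − rank ∂_2 = (12 − 5) − 6 = 1, and the invariant factors of ∂_2 are all 1, so H_1 = Z.
  H_2: rank ker ∂_2 − rank ∂_3 = (6 − 6) − 0 = 0, and there is no ∂_3, so H_2 = 0.

H_0 = Z,  H_1 = Z,  H_2 = 0.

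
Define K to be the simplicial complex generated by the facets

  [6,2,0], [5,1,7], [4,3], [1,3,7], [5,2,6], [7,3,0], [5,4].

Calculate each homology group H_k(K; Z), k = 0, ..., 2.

K has 8 vertices, 14 edges, 5 triangles.
rank ∂_0 = 0, rank ∂_1 = 7 ⇒ b_0 = 8 − 0 − 7 = 1; all invariant factors of ∂_1 are 1 so no torsion. So H_0 ≅ Z.
rank ∂_1 = 7, rank ∂_2 = 5 ⇒ b_1 = 14 − 7 − 5 = 2; all invariant factors of ∂_2 are 1 so no torsion. So H_1 ≅ Z^2.
rank ∂_2 = 5, rank ∂_3 = 0 ⇒ b_2 = 5 − 5 − 0 = 0. So H_2 ≅ 0.

H_0 = Z,  H_1 = Z^2,  H_2 = 0.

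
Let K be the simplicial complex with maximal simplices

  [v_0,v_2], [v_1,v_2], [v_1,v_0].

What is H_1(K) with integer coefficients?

We work with the vertex ordering v_0 < v_1 < v_2. The simplices of K, each written with vertices in increasing order, are:

  0-simplices (3): [v_0], [v_1], [v_2]
  1-simplices (3): [v_0,v_1], [v_0,v_2], [v_1,v_2]

Hence C_0 ≅ Z^3, C_1 ≅ Z^3.

Boundary ∂_1: C_1 → C_0 maps an edge to its endpoints' difference, ∂[p,q] = q − p.
The 3×3 boundary matrix has rank 2 and Smith normal form diag(1,1).

Now H_k = ker ∂_k / im ∂_{k+1}, so:

  H_1: rank ker ∂_1 − rank ∂_2 = (3 − 2) − 0 = 1, and there is no ∂_2, so H_1 ≅ Z.

H_1 = Z.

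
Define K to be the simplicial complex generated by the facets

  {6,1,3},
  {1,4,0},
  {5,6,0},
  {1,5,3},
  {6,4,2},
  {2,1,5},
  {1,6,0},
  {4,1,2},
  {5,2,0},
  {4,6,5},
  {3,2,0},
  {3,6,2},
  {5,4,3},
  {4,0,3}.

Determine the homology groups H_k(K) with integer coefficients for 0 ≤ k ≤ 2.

H_0 ≅ Z,  H_1 ≅ Z^2,  H_2 ≅ Z.

We work with the vertex ordering 0 < 1 < 2 < 3 < 4 < 5 < 6. The simplices of K, each written with vertices in increasing order, are:

  0-simplices (7): [0], [1], [2], [3], [4], [5], [6]
  1-simplices (21): [0,1], [0,2], [0,3], [0,4], [0,5], [0,6], [1,2], [1,3], [1,4], [1,5], [1,6], [2,3], [2,4], [2,5], [2,6], [3,4], [3,5], [3,6], [4,5], [4,6], [5,6]
  2-simplices (14): [0,1,4], [0,1,6], [0,2,3], [0,2,5], [0,3,4], [0,5,6], [1,2,4], [1,2,5], [1,3,5], [1,3,6], [2,3,6], [2,4,6], [3,4,5], [4,5,6]

so the chain groups are C_0 ≅ Z^7, C_1 ≅ Z^21, C_2 ≅ Z^14.

Boundary ∂_1: C_1 → C_0 sends each edge [p,q] (with p < q) to q − p. For instance
  ∂[3,4] = [4] − [3].
The 7×21 boundary matrix has rank 6 and Smith normal form diag(1,1,1,1,1,1).

Boundary ∂_2: C_2 → C_1 maps a triangle to the signed sum of its edges. For instance
  ∂[1,2,5] = [2,5] − [1,5] + [1,2],
  ∂[0,2,5] = [2,5] − [0,5] + [0,2].
As a 21×14 matrix over Z this has rank 13, with invariant factors (1,1,1,1,1,1,1,1,1,1,1,1,1).

Now H_k = ker ∂_k / im ∂_{k+1}, so:

  H_0: rank C_0 − rank ∂_1 = 7 − 6 = 1, and the invariant factors of ∂_1 are all 1, so H_0 = Z.
  H_1: rank ker ∂_1 − rank ∂_2 = (21 − 6) − 13 = 2, and the invariant factors of ∂_2 are all 1, so H_1 = Z^2.
  H_2: rank ker ∂_2 − rank ∂_3 = (14 − 13) − 0 = 1, and there is no ∂_3, so H_2 = Z.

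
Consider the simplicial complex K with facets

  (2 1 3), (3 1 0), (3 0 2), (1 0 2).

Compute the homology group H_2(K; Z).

Fix the vertex order 0 < 1 < 2 < 3 and write every simplex with vertices in increasing order. Then dim K = 2 and the simplices of K are:

  0-simplices (4): [0], [1], [2], [3]
  1-simplices (6): [0,1], [0,2], [0,3], [1,2], [1,3], [2,3]
  2-simplices (4): [0,1,2], [0,1,3], [0,2,3], [1,2,3]

so the chain groups are C_0 ≅ Z^4, C_1 ≅ Z^6, C_2 ≅ Z^4.

Boundary ∂_1: C_1 → C_0 sends each edge [p,q] (with p < q) to q − p. For instance
  ∂[1,3] = [3] − [1].
As a 4×6 matrix over Z this has rank 3, with invariant factors (1,1,1).

∂_2: C_2 → C_1 acts by ∂[p,q,r] = [q,r] − [p,r] + [p,q]. For instance
  ∂[1,2,3] = [2,3] − [1,3] + [1,2],
  ∂[0,1,2] = [1,2] − [0,2] + [0,1].
The 6×4 boundary matrix has rank 3 and Smith normal form diag(1,1,1).

Computing H_k = (kernel of ∂_k) / (image of ∂_{k+1}):

  H_2: rank ker ∂_2 − rank ∂_3 = (4 − 3) − 0 = 1, and there is no ∂_3, so H_2 ≅ Z.

(K is a triangulation of the 2-sphere S^2.)

H_2 = Z.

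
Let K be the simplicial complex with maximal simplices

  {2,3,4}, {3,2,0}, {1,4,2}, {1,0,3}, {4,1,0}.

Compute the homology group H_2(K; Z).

Order the vertices as 0 < 1 < 2 < 3 < 4. Listing each simplex with vertices in this order, K has dimension 2 with simplices:

  0-simplices (5): [0], [1], [2], [3], [4]
  1-simplices (10): [0,1], [0,2], [0,3], [0,4], [1,2], [1,3], [1,4], [2,3], [2,4], [3,4]
  2-simplices (5): [0,1,3], [0,1,4], [0,2,3], [1,2,4], [2,3,4]

so the chain groups are C_0 ≅ Z^5, C_1 ≅ Z^10, C_2 ≅ Z^5.

Boundary ∂_1: C_1 → C_0 maps an edge to its endpoints' difference, ∂[p,q] = q − p. For instance
  ∂[0,4] = [4] − [0].
This gives a 5×10 integer matrix of rank 4; reducing to Smith normal form yields diagonal entries (1,1,1,1).

The boundary map ∂_2: C_2 → C_1 acts by ∂[p,q,r] = [q,r] − [p,r] + [p,q]. For instance
  ∂[1,2,4] = [2,4] − [1,4] + [1,2],
  ∂[2,3,4] = [3,4] − [2,4] + [2,3].
The resulting 10×5 matrix has rank 5, and its Smith normal form has invariant factors (1,1,1,1,1).

Reading off H_k = ker ∂_k / im ∂_{k+1}:

  H_2: rank ker ∂_2 − rank ∂_3 = (5 − 5) − 0 = 0, and there is no ∂_3, so H_2 ≅ 0.

H_2 = 0.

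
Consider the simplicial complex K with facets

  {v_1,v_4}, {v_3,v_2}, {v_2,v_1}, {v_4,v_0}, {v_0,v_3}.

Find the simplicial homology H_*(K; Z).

Take the total order v_0 < v_1 < v_2 < v_3 < v_4 on the vertex set. Then K (dimension 1) consists of the simplices:

  0-simplices (5): [v_0], [v_1], [v_2], [v_3], [v_4]
  1-simplices (5): [v_0,v_3], [v_0,v_4], [v_1,v_2], [v_1,v_4], [v_2,v_3]

Hence C_0 ≅ Z^5, C_1 ≅ Z^5.

∂_1: C_1 → C_0 is given by ∂[p,q] = [q] − [p]. For instance
  ∂[v_1,v_2] = [v_2] − [v_1].
The 5×5 boundary matrix has rank 4 and Smith normal form diag(1,1,1,1).

From H_k ≅ ker(∂_k) / im(∂_{k+1}) we obtain:

  H_0: rank C_0 − rank ∂_1 = 5 − 4 = 1, and the invariant factors of ∂_1 are all 1, so H_0 ≅ Z.
  H_1: rank ker ∂_1 − rank ∂_2 = (5 − 4) − 0 = 1, and there is no ∂_2, so H_1 ≅ Z.

As a check, the Euler characteristic is 5 − 5 = 0, which agrees with 1 − 1 = 0.

H_0 ≅ Z,  H_1 ≅ Z.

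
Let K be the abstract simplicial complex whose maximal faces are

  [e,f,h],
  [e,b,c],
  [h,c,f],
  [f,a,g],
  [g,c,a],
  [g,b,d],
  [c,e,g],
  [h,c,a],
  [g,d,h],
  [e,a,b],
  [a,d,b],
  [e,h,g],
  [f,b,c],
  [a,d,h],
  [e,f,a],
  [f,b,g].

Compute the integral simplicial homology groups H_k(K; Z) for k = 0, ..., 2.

H_0 = Z,  H_1 = Z^2,  H_2 = Z.

Take the total order a < b < c < d < e < f < g < h on the vertex set. Then K (dimension 2) consists of the simplices:

  0-simplices (8): a, b, c, d, e, f, g, h
  1-simplices (24): ab, ac, ad, ae, af, ag, ah, bc, bd, be, bf, bg, ce, cf, cg, ch, dg, dh, ef, eg, eh, fg, fh, gh
  2-simplices (16): abd, abe, acg, ach, adh, aef, afg, bce, bcf, bdg, bfg, ceg, cfh, dgh, efh, egh

so the chain groups are C_0 ≅ Z^8, C_1 ≅ Z^24, C_2 ≅ Z^16.

∂_1: C_1 → C_0 maps an edge to its endpoints' difference, ∂[p,q] = q − p. For instance
  ∂ae = e − a.
As a 8×24 matrix over Z this has rank 7, with invariant factors (1,1,1,1,1,1,1).

∂_2: C_2 → C_1 sends each 2-simplex [p,q,r] to [q,r] − [p,r] + [p,q]. For instance
  ∂abd = bd − ad + ab,
  ∂bfg = fg − bg + bf.
This gives a 24×16 integer matrix of rank 15; reducing to Smith normal form yields diagonal entries (1,1,1,1,1,1,1,1,1,1,1,1,1,1,1).

Reading off H_k = ker ∂_k / im ∂_{k+1}:

  H_0: rank C_0 − rank ∂_1 = 8 − 7 = 1, and the invariant factors of ∂_1 are all 1, so H_0 = Z.
  H_1: rank ker ∂_1 − rank ∂_2 = (24 − 7) − 15 = 2, and the invariant factors of ∂_2 are all 1, so H_1 = Z^2.
  H_2: rank ker ∂_2 − rank ∂_3 = (16 − 15) − 0 = 1, and there is no ∂_3, so H_2 = Z.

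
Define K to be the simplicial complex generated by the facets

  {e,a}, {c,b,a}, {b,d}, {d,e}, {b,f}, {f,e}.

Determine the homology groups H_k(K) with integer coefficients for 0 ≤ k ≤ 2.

H_0 ≅ Z,  H_1 ≅ Z^2,  H_2 = 0.

Fix the vertex order a < b < c < d < e < f and write every simplex with vertices in increasing order. Then dim K = 2 and the simplices of K are:

  0-simplices (6): a, b, c, d, e, f
  1-simplices (8): ab, ac, ae, bc, bd, bf, de, ef
  2-simplices (1): abc

giving chain groups C_0 ≅ Z^6, C_1 ≅ Z^8, C_2 ≅ Z^1.

∂_1: C_1 → C_0 maps an edge to its endpoints' difference, ∂[p,q] = q − p. For instance
  ∂bf = f − b.
This gives a 6×8 integer matrix of rank 5; reducing to Smith normal form yields diagonal entries (1,1,1,1,1).

The boundary map ∂_2: C_2 → C_1 sends each 2-simplex [p,q,r] to [q,r] − [p,r] + [p,q]. For instance
  ∂abc = bc − ac + ab.
This gives a 8×1 integer matrix of rank 1; reducing to Smith normal form yields diagonal entries (1).

Reading off H_k = ker ∂_k / im ∂_{k+1}:

  H_0: rank C_0 − rank ∂_1 = 6 − 5 = 1, and the invariant factors of ∂_1 are all 1, so H_0 = Z.
  H_1: rank ker ∂_1 − rank ∂_2 = (8 − 5) − 1 = 2, and the invariant factors of ∂_2 are all 1, so H_1 = Z^2.
  H_2: rank ker ∂_2 − rank ∂_3 = (1 − 1) − 0 = 0, and there is no ∂_3, so H_2 = 0.

As a check, the Euler characteristic is 6 − 8 + 1 = -1, which agrees with 1 − 2 + 0 = -1.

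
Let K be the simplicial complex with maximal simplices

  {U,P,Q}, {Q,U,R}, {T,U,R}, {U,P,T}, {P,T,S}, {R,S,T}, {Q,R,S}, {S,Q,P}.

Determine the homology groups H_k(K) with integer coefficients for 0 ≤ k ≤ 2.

H_0 = Z,  H_1 = 0,  H_2 = Z.

Fix the vertex order P < Q < R < S < T < U and write every simplex with vertices in increasing order. Then dim K = 2 and the simplices of K are:

  0-simplices (6): P, Q, R, S, T, U
  1-simplices (12): PQ, PS, PT, PU, QR, QS, QU, RS, RT, RU, ST, TU
  2-simplices (8): PQS, PQU, PST, PTU, QRS, QRU, RST, RTU

so the chain groups are C_0 ≅ Z^6, C_1 ≅ Z^12, C_2 ≅ Z^8.

The boundary map ∂_1: C_1 → C_0 maps an edge to its endpoints' difference, ∂[p,q] = q − p. For instance
  ∂RU = U − R.
As a 6×12 matrix over Z this has rank 5, with invariant factors (1,1,1,1,1).

Boundary ∂_2: C_2 → C_1 sends each 2-simplex [p,q,r] to [q,r] − [p,r] + [p,q]. For instance
  ∂PQS = QS − PS + PQ,
  ∂RST = ST − RT + RS.
The resulting 12×8 matrix has rank 7, and its Smith normal form has invariant factors (1,1,1,1,1,1,1).

Computing H_k = (kernel of ∂_k) / (image of ∂_{k+1}):

  H_0: rank C_0 − rank ∂_1 = 6 − 5 = 1, and the invariant factors of ∂_1 are all 1, so H_0 ≅ Z.
  H_1: rank ker ∂_1 − rank ∂_2 = (12 − 5) − 7 = 0, and the invariant factors of ∂_2 are all 1, so H_1 ≅ 0.
  H_2: rank ker ∂_2 − rank ∂_3 = (8 − 7) − 0 = 1, and there is no ∂_3, so H_2 ≅ Z.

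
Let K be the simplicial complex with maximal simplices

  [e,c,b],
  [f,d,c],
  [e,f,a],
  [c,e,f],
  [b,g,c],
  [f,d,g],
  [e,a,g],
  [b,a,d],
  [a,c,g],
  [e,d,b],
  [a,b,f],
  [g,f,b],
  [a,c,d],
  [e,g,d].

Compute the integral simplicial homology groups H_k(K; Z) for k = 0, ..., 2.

H_0 = Z,  H_1 = Z^2,  H_2 = Z.

K has 7 vertices, 21 edges, 14 triangles.
rank ∂_0 = 0, rank ∂_1 = 6 ⇒ b_0 = 7 − 0 − 6 = 1; all invariant factors of ∂_1 are 1 so no torsion. So H_0 ≅ Z.
rank ∂_1 = 6, rank ∂_2 = 13 ⇒ b_1 = 21 − 6 − 13 = 2; all invariant factors of ∂_2 are 1 so no torsion. So H_1 ≅ Z^2.
rank ∂_2 = 13, rank ∂_3 = 0 ⇒ b_2 = 14 − 13 − 0 = 1. So H_2 ≅ Z.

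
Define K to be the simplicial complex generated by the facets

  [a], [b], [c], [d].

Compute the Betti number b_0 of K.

K has 4 vertices.
rank ∂_0 = 0, rank ∂_1 = 0 ⇒ b_0 = 4 − 0 − 0 = 4. So H_0 ≅ Z^4.

b_0 = 4.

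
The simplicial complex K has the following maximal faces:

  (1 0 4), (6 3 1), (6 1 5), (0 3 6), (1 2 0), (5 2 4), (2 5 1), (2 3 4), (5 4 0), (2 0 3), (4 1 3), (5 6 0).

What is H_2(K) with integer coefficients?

Take the total order 0 < 1 < 2 < 3 < 4 < 5 < 6 on the vertex set. Then K (dimension 2) consists of the simplices:

  0-simplices (7): [0], [1], [2], [3], [4], [5], [6]
  1-simplices (18): [0,1], [0,2], [0,3], [0,4], [0,5], [0,6], [1,2], [1,3], [1,4], [1,5], [1,6], [2,3], [2,4], [2,5], [3,4], [3,6], [4,5], [5,6]
  2-simplices (12): [0,1,2], [0,1,4], [0,2,3], [0,3,6], [0,4,5], [0,5,6], [1,2,5], [1,3,4], [1,3,6], [1,5,6], [2,3,4], [2,4,5]

so the chain groups are C_0 ≅ Z^7, C_1 ≅ Z^18, C_2 ≅ Z^12.

Boundary ∂_1: C_1 → C_0 maps an edge to its endpoints' difference, ∂[p,q] = q − p. For instance
  ∂[1,4] = [4] − [1].
The resulting 7×18 matrix has rank 6, and its Smith normal form has invariant factors (1,1,1,1,1,1).

∂_2: C_2 → C_1 acts by ∂[p,q,r] = [q,r] − [p,r] + [p,q]. For instance
  ∂[0,5,6] = [5,6] − [0,6] + [0,5],
  ∂[1,5,6] = [5,6] − [1,6] + [1,5].
This gives a 18×12 integer matrix of rank 12; reducing to Smith normal form yields diagonal entries (1,1,1,1,1,1,1,1,1,1,1,2).

Computing H_k = (kernel of ∂_k) / (image of ∂_{k+1}):

  H_2: rank ker ∂_2 − rank ∂_3 = (12 − 12) − 0 = 0, and there is no ∂_3, so H_2 = 0.

(K is a triangulation of the real projective plane RP^2.)

H_2 ≅ 0.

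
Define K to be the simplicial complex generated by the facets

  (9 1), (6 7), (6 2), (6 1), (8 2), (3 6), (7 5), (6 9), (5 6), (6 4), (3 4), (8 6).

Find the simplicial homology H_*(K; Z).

H_0 ≅ Z,  H_1 ≅ Z^4.

Order the vertices as 1 < 2 < 3 < 4 < 5 < 6 < 7 < 8 < 9. Listing each simplex with vertices in this order, K has dimension 1 with simplices:

  0-simplices (9): [1], [2], [3], [4], [5], [6], [7], [8], [9]
  1-simplices (12): [1,6], [1,9], [2,6], [2,8], [3,4], [3,6], [4,6], [5,6], [5,7], [6,7], [6,8], [6,9]

Hence C_0 ≅ Z^9, C_1 ≅ Z^12.

Boundary ∂_1: C_1 → C_0 maps an edge to its endpoints' difference, ∂[p,q] = q − p.
The resulting 9×12 matrix has rank 8, and its Smith normal form has invariant factors (1,1,1,1,1,1,1,1).

Computing H_k = (kernel of ∂_k) / (image of ∂_{k+1}):

  H_0: rank C_0 − rank ∂_1 = 9 − 8 = 1, and the invariant factors of ∂_1 are all 1, so H_0 = Z.
  H_1: rank ker ∂_1 − rank ∂_2 = (12 − 8) − 0 = 4, and there is no ∂_2, so H_1 = Z^4.

(K is a triangulation of a wedge of 4 circles.)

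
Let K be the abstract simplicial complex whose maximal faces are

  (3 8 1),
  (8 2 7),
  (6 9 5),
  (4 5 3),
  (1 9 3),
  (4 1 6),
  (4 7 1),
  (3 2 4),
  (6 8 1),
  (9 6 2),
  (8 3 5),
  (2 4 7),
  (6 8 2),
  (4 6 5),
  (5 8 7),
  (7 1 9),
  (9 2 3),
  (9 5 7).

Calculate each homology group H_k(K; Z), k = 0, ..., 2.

H_0 ≅ Z,  H_1 ≅ Z^2,  H_2 ≅ Z.

K has 9 vertices, 27 edges, 18 triangles.
rank ∂_0 = 0, rank ∂_1 = 8 ⇒ b_0 = 9 − 0 − 8 = 1; all invariant factors of ∂_1 are 1 so no torsion. So H_0 ≅ Z.
rank ∂_1 = 8, rank ∂_2 = 17 ⇒ b_1 = 27 − 8 − 17 = 2; all invariant factors of ∂_2 are 1 so no torsion. So H_1 ≅ Z^2.
rank ∂_2 = 17, rank ∂_3 = 0 ⇒ b_2 = 18 − 17 − 0 = 1. So H_2 ≅ Z.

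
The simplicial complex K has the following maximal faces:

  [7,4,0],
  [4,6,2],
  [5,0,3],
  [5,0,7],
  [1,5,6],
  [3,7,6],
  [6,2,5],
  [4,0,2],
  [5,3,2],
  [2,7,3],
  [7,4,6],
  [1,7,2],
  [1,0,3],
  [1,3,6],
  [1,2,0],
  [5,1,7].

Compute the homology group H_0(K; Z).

H_0 ≅ Z.

Take the total order 0 < 1 < 2 < 3 < 4 < 5 < 6 < 7 on the vertex set. Then K (dimension 2) consists of the simplices:

  0-simplices (8): [0], [1], [2], [3], [4], [5], [6], [7]
  1-simplices (24): (24 of them)
  2-simplices (16): [0,1,2], [0,1,3], [0,2,4], [0,3,5], [0,4,7], [0,5,7], [1,2,7], [1,3,6], [1,5,6], [1,5,7], [2,3,5], [2,3,7], [2,4,6], [2,5,6], [3,6,7], [4,6,7]

so the chain groups are C_0 ≅ Z^8, C_1 ≅ Z^24, C_2 ≅ Z^16.

Boundary ∂_1: C_1 → C_0 maps an edge to its endpoints' difference, ∂[p,q] = q − p.
This gives a 8×24 integer matrix of rank 7; reducing to Smith normal form yields diagonal entries (1,1,1,1,1,1,1).

Boundary ∂_2: C_2 → C_1 acts by ∂[p,q,r] = [q,r] − [p,r] + [p,q]. For instance
  ∂[2,3,7] = [3,7] − [2,7] + [2,3],
  ∂[1,3,6] = [3,6] − [1,6] + [1,3].
This gives a 24×16 integer matrix of rank 15; reducing to Smith normal form yields diagonal entries (1,1,1,1,1,1,1,1,1,1,1,1,1,1,1).

Computing H_k = (kernel of ∂_k) / (image of ∂_{k+1}):

  H_0: rank C_0 − rank ∂_1 = 8 − 7 = 1, and the invariant factors of ∂_1 are all 1, so H_0 ≅ Z.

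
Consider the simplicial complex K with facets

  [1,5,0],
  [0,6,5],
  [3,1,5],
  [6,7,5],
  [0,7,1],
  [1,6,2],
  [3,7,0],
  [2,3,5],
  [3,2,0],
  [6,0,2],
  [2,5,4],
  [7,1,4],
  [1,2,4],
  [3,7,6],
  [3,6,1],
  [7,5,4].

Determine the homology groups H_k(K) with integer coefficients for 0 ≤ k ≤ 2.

H_0 = Z,  H_1 = Z^2,  H_2 = Z.

Order the vertices as 0 < 1 < 2 < 3 < 4 < 5 < 6 < 7. Listing each simplex with vertices in this order, K has dimension 2 with simplices:

  0-simplices (8): [0], [1], [2], [3], [4], [5], [6], [7]
  1-simplices (24): (24 of them)
  2-simplices (16): [0,1,5], [0,1,7], [0,2,3], [0,2,6], [0,3,7], [0,5,6], [1,2,4], [1,2,6], [1,3,5], [1,3,6], [1,4,7], [2,3,5], [2,4,5], [3,6,7], [4,5,7], [5,6,7]

giving chain groups C_0 ≅ Z^8, C_1 ≅ Z^24, C_2 ≅ Z^16.

The boundary map ∂_1: C_1 → C_0 is given by ∂[p,q] = [q] − [p]. For instance
  ∂[6,7] = [7] − [6].
The resulting 8×24 matrix has rank 7, and its Smith normal form has invariant factors (1,1,1,1,1,1,1).

Boundary ∂_2: C_2 → C_1 acts by ∂[p,q,r] = [q,r] − [p,r] + [p,q]. For instance
  ∂[3,6,7] = [6,7] − [3,7] + [3,6],
  ∂[1,3,6] = [3,6] − [1,6] + [1,3].
The resulting 24×16 matrix has rank 15, and its Smith normal form has invariant factors (1,1,1,1,1,1,1,1,1,1,1,1,1,1,1).

Now H_k = ker ∂_k / im ∂_{k+1}, so:

  H_0: rank C_0 − rank ∂_1 = 8 − 7 = 1, and the invariant factors of ∂_1 are all 1, so H_0 ≅ Z.
  H_1: rank ker ∂_1 − rank ∂_2 = (24 − 7) − 15 = 2, and the invariant factors of ∂_2 are all 1, so H_1 ≅ Z^2.
  H_2: rank ker ∂_2 − rank ∂_3 = (16 − 15) − 0 = 1, and there is no ∂_3, so H_2 ≅ Z.

As a check, the Euler characteristic is 8 − 24 + 16 = 0, which agrees with 1 − 2 + 1 = 0.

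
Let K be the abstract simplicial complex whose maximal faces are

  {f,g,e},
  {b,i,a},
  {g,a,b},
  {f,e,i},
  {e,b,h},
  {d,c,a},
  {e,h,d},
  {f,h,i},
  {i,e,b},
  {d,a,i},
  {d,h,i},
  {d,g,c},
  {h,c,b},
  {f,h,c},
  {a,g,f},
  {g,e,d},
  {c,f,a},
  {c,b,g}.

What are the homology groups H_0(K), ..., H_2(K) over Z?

H_0 = Z,  H_1 = Z ⊕ Z_2,  H_2 = 0.

Fix the vertex order a < b < c < d < e < f < g < h < i and write every simplex with vertices in increasing order. Then dim K = 2 and the simplices of K are:

  0-simplices (9): a, b, c, d, e, f, g, h, i
  1-simplices (27): ab, ac, ad, af, ag, ai, bc, be, bg, bh, bi, cd, cf, cg, ch, de, dg, dh, di, ef, eg, eh, ei, fg, fh, fi, hi
  2-simplices (18): abg, abi, acd, acf, adi, afg, bcg, bch, beh, bei, cdg, cfh, deg, deh, dhi, efg, efi, fhi

giving chain groups C_0 ≅ Z^9, C_1 ≅ Z^27, C_2 ≅ Z^18.

The boundary map ∂_1: C_1 → C_0 is given by ∂[p,q] = [q] − [p].
The resulting 9×27 matrix has rank 8, and its Smith normal form has invariant factors (1,1,1,1,1,1,1,1).

The boundary map ∂_2: C_2 → C_1 acts by ∂[p,q,r] = [q,r] − [p,r] + [p,q]. For instance
  ∂adi = di − ai + ad,
  ∂bch = ch − bh + bc.
The resulting 27×18 matrix has rank 18, and its Smith normal form has invariant factors (1,1,1,1,1,1,1,1,1,1,1,1,1,1,1,1,1,2).

Now H_k = ker ∂_k / im ∂_{k+1}, so:

  H_0: rank C_0 − rank ∂_1 = 9 − 8 = 1, and the invariant factors of ∂_1 are all 1, so H_0 ≅ Z.
  H_1: rank ker ∂_1 − rank ∂_2 = (27 − 8) − 18 = 1, and ∂_2 has invariant factor 2 > 1, so H_1 ≅ Z ⊕ Z_2.
  H_2: rank ker ∂_2 − rank ∂_3 = (18 − 18) − 0 = 0, and there is no ∂_3, so H_2 ≅ 0.

As a check, the Euler characteristic is 9 − 27 + 18 = 0, which agrees with 1 − 1 + 0 = 0.
(K is a triangulation of the Klein bottle.)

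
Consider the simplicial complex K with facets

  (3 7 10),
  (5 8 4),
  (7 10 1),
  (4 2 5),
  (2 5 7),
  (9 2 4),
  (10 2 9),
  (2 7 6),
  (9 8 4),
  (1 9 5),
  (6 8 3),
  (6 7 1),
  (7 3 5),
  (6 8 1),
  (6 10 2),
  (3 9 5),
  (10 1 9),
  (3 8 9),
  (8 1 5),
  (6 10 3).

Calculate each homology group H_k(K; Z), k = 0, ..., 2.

We work with the vertex ordering 1 < 2 < 3 < 4 < 5 < 6 < 7 < 8 < 9 < 10. The simplices of K, each written with vertices in increasing order, are:

  0-simplices (10): [1], [2], [3], [4], [5], [6], [7], [8], [9], [10]
  1-simplices (30): (30 of them)
  2-simplices (20): (20 of them)

giving chain groups C_0 ≅ Z^10, C_1 ≅ Z^30, C_2 ≅ Z^20.

The boundary map ∂_1: C_1 → C_0 maps an edge to its endpoints' difference, ∂[p,q] = q − p. For instance
  ∂[4,5] = [5] − [4].
This gives a 10×30 integer matrix of rank 9; reducing to Smith normal form yields diagonal entries (1,1,1,1,1,1,1,1,1).

Boundary ∂_2: C_2 → C_1 acts by ∂[p,q,r] = [q,r] − [p,r] + [p,q]. For instance
  ∂[3,8,9] = [8,9] − [3,9] + [3,8],
  ∂[2,4,5] = [4,5] − [2,5] + [2,4].
The resulting 30×20 matrix has rank 20, and its Smith normal form has invariant factors (1,1,1,1,1,1,1,1,1,1,1,1,1,1,1,1,1,1,1,2).

Now H_k = ker ∂_k / im ∂_{k+1}, so:

  H_0: rank C_0 − rank ∂_1 = 10 − 9 = 1, and the invariant factors of ∂_1 are all 1, so H_0 ≅ Z.
  H_1: rank ker ∂_1 − rank ∂_2 = (30 − 9) − 20 = 1, and ∂_2 has invariant factor 2 > 1, so H_1 ≅ Z ⊕ Z/2.
  H_2: rank ker ∂_2 − rank ∂_3 = (20 − 20) − 0 = 0, and there is no ∂_3, so H_2 ≅ 0.

H_0 ≅ Z,  H_1 ≅ Z ⊕ Z/2,  H_2 = 0.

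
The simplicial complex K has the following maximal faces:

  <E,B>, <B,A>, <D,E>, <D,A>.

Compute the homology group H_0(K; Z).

Fix the vertex order A < B < D < E and write every simplex with vertices in increasing order. Then dim K = 1 and the simplices of K are:

  0-simplices (4): A, B, D, E
  1-simplices (4): AB, AD, BE, DE

so the chain groups are C_0 ≅ Z^4, C_1 ≅ Z^4.

The boundary map ∂_1: C_1 → C_0 maps an edge to its endpoints' difference, ∂[p,q] = q − p.
The resulting 4×4 matrix has rank 3, and its Smith normal form has invariant factors (1,1,1).

Now H_k = ker ∂_k / im ∂_{k+1}, so:

  H_0: rank C_0 − rank ∂_1 = 4 − 3 = 1, and the invariant factors of ∂_1 are all 1, so H_0 ≅ Z.

H_0 ≅ Z.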